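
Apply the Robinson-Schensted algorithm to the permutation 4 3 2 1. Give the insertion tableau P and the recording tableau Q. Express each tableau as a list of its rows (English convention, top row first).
Insert each entry of the permutation into P by Schensted row insertion, recording in Q the position of each new cell.

Insert 4: appended to row 1. P = [[4]].
Insert 3: 3 bumps 4 from row 1; 4 starts row 2. P = [[3], [4]].
Insert 2: 2 bumps 3 from row 1; 3 bumps 4 from row 2; 4 starts row 3. P = [[2], [3], [4]].
Insert 1: 1 bumps 2 from row 1; 2 bumps 3 from row 2; 3 bumps 4 from row 3; 4 starts row 4. P = [[1], [2], [3], [4]].

So P = [[1], [2], [3], [4]], Q = [[1], [2], [3], [4]].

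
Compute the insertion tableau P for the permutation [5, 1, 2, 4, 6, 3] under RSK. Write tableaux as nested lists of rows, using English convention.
Insert 5: appended to row 1. P = [[5]].
Insert 1: 1 bumps 5 from row 1; 5 starts row 2. P = [[1], [5]].
Insert 2: appended to row 1. P = [[1, 2], [5]].
Insert 4: appended to row 1. P = [[1, 2, 4], [5]].
Insert 6: appended to row 1. P = [[1, 2, 4, 6], [5]].
Insert 3: 3 bumps 4 from row 1; 4 bumps 5 from row 2; 5 starts row 3. P = [[1, 2, 3, 6], [4], [5]].

So P = [[1, 2, 3, 6], [4], [5]].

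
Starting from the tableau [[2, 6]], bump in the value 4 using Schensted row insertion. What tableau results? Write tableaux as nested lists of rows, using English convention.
[[2, 4], [6]]

In row 1, 4 replaces 6 (the leftmost entry greater than 4); 6 is bumped to row 2. 6 starts a new row 2. The new tableau is [[2, 4], [6]].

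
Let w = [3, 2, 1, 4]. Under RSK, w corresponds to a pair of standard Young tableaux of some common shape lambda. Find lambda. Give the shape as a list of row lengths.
[2, 1, 1]

RSK row insertion gives P = [[1, 4], [2], [3]], which has shape [2, 1, 1].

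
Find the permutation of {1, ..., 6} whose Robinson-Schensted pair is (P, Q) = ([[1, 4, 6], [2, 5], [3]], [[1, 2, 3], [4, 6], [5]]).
3 5 6 2 1 4

Reverse the RSK construction: for i from n down to 1, find the cell of Q containing i, remove the entry at that cell from P, and reverse-bump it up through P; the value ejected from row 1 is w(i).

Step i=6: Q has 6 at row 2, column 2; remove 5 from row 2 of P and reverse-bump: 5 enters row 1 and ejects 4. So w(6) = 4. P is now [[1, 5, 6], [2], [3]].
Step i=5: Q has 5 at row 3, column 1; remove 3 from row 3 of P and reverse-bump: 3 enters row 2 and ejects 2; 2 enters row 1 and ejects 1. So w(5) = 1. P is now [[2, 5, 6], [3]].
Step i=4: Q has 4 at row 2, column 1; remove 3 from row 2 of P and reverse-bump: 3 enters row 1 and ejects 2. So w(4) = 2. P is now [[3, 5, 6]].
Step i=3: Q has 3 at row 1, column 3; remove that cell from P, ejecting 6. So w(3) = 6. P is now [[3, 5]].
Step i=2: Q has 2 at row 1, column 2; remove that cell from P, ejecting 5. So w(2) = 5. P is now [[3]].
Step i=1: Q has 1 at row 1, column 1; remove that cell from P, ejecting 3. So w(1) = 3. P is now [].

So w = 3 5 6 2 1 4.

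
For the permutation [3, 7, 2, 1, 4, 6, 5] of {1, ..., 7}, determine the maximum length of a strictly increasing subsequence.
3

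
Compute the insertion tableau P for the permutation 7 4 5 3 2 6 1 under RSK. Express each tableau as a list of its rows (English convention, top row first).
Insert 7: appended to row 1. P = [[7]].
Insert 4: 4 bumps 7 from row 1; 7 starts row 2. P = [[4], [7]].
Insert 5: appended to row 1. P = [[4, 5], [7]].
Insert 3: 3 bumps 4 from row 1; 4 bumps 7 from row 2; 7 starts row 3. P = [[3, 5], [4], [7]].
Insert 2: 2 bumps 3 from row 1; 3 bumps 4 from row 2; 4 bumps 7 from row 3; 7 starts row 4. P = [[2, 5], [3], [4], [7]].
Insert 6: appended to row 1. P = [[2, 5, 6], [3], [4], [7]].
Insert 1: 1 bumps 2 from row 1; 2 bumps 3 from row 2; 3 bumps 4 from row 3; 4 bumps 7 from row 4; 7 starts row 5. P = [[1, 5, 6], [2], [3], [4], [7]].

So P = [[1, 5, 6], [2], [3], [4], [7]].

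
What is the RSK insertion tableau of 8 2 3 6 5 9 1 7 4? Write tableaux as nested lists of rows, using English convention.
Insert 8: appended to row 1. P = [[8]].
Insert 2: 2 bumps 8 from row 1; 8 starts row 2. P = [[2], [8]].
Insert 3: appended to row 1. P = [[2, 3], [8]].
Insert 6: appended to row 1. P = [[2, 3, 6], [8]].
Insert 5: 5 bumps 6 from row 1; 6 bumps 8 from row 2; 8 starts row 3. P = [[2, 3, 5], [6], [8]].
Insert 9: appended to row 1. P = [[2, 3, 5, 9], [6], [8]].
Insert 1: 1 bumps 2 from row 1; 2 bumps 6 from row 2; 6 bumps 8 from row 3; 8 starts row 4. P = [[1, 3, 5, 9], [2], [6], [8]].
Insert 7: 7 bumps 9 from row 1; 9 appends to row 2. P = [[1, 3, 5, 7], [2, 9], [6], [8]].
Insert 4: 4 bumps 5 from row 1; 5 bumps 9 from row 2; 9 appends to row 3. P = [[1, 3, 4, 7], [2, 5], [6, 9], [8]].

So P = [[1, 3, 4, 7], [2, 5], [6, 9], [8]].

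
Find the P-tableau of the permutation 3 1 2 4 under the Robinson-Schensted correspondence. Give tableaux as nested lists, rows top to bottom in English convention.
Insert 3: appended to row 1. P = [[3]].
Insert 1: 1 bumps 3 from row 1; 3 starts row 2. P = [[1], [3]].
Insert 2: appended to row 1. P = [[1, 2], [3]].
Insert 4: appended to row 1. P = [[1, 2, 4], [3]].

So P = [[1, 2, 4], [3]].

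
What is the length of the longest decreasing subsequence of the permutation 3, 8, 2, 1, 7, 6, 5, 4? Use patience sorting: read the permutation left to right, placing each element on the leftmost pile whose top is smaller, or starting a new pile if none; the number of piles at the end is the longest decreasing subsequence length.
3: new pile. tops = [3]
8: onto pile 1 (replacing 3). tops = [8]
2: new pile. tops = [8, 2]
1: new pile. tops = [8, 2, 1]
7: onto pile 2 (replacing 2). tops = [8, 7, 1]
6: onto pile 3 (replacing 1). tops = [8, 7, 6]
5: new pile. tops = [8, 7, 6, 5]
4: new pile. tops = [8, 7, 6, 5, 4]

5 piles, so the longest decreasing subsequence has length 5.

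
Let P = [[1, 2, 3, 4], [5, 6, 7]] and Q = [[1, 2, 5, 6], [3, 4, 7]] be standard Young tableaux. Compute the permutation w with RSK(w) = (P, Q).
5 6 1 2 3 7 4

Reverse the RSK construction: for i from n down to 1, find the cell of Q containing i, remove the entry at that cell from P, and reverse-bump it up through P; the value ejected from row 1 is w(i).

Step i=7: Q has 7 at row 2, column 3; remove 7 from row 2 of P and reverse-bump: 7 enters row 1 and ejects 4. So w(7) = 4. P is now [[1, 2, 3, 7], [5, 6]].
Step i=6: Q has 6 at row 1, column 4; remove that cell from P, ejecting 7. So w(6) = 7. P is now [[1, 2, 3], [5, 6]].
Step i=5: Q has 5 at row 1, column 3; remove that cell from P, ejecting 3. So w(5) = 3. P is now [[1, 2], [5, 6]].
Step i=4: Q has 4 at row 2, column 2; remove 6 from row 2 of P and reverse-bump: 6 enters row 1 and ejects 2. So w(4) = 2. P is now [[1, 6], [5]].
Step i=3: Q has 3 at row 2, column 1; remove 5 from row 2 of P and reverse-bump: 5 enters row 1 and ejects 1. So w(3) = 1. P is now [[5, 6]].
Step i=2: Q has 2 at row 1, column 2; remove that cell from P, ejecting 6. So w(2) = 6. P is now [[5]].
Step i=1: Q has 1 at row 1, column 1; remove that cell from P, ejecting 5. So w(1) = 5. P is now [].

So w = 5 6 1 2 3 7 4.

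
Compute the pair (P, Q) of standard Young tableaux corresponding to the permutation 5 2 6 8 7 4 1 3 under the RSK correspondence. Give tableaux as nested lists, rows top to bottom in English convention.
Insert each entry of the permutation into P by Schensted row insertion, recording in Q the position of each new cell.

Insert 5: appended to row 1. P = [[5]], Q = [[1]].
Insert 2: 2 bumps 5 from row 1; 5 starts row 2. P = [[2], [5]], Q = [[1], [2]].
Insert 6: appended to row 1. P = [[2, 6], [5]], Q = [[1, 3], [2]].
Insert 8: appended to row 1. P = [[2, 6, 8], [5]], Q = [[1, 3, 4], [2]].
Insert 7: 7 bumps 8 from row 1; 8 appends to row 2. P = [[2, 6, 7], [5, 8]], Q = [[1, 3, 4], [2, 5]].
Insert 4: 4 bumps 6 from row 1; 6 bumps 8 from row 2; 8 starts row 3. P = [[2, 4, 7], [5, 6], [8]], Q = [[1, 3, 4], [2, 5], [6]].
Insert 1: 1 bumps 2 from row 1; 2 bumps 5 from row 2; 5 bumps 8 from row 3; 8 starts row 4. P = [[1, 4, 7], [2, 6], [5], [8]], Q = [[1, 3, 4], [2, 5], [6], [7]].
Insert 3: 3 bumps 4 from row 1; 4 bumps 6 from row 2; 6 appends to row 3. P = [[1, 3, 7], [2, 4], [5, 6], [8]], Q = [[1, 3, 4], [2, 5], [6, 8], [7]].

So P = [[1, 3, 7], [2, 4], [5, 6], [8]], Q = [[1, 3, 4], [2, 5], [6, 8], [7]].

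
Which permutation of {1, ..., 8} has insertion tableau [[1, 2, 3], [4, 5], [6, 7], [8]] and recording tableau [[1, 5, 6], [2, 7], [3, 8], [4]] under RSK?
8 6 4 1 2 7 5 3

Reverse the RSK construction: for i from n down to 1, find the cell of Q containing i, remove the entry at that cell from P, and reverse-bump it up through P; the value ejected from row 1 is w(i).

Step i=8: Q has 8 at row 3, column 2; remove 7 from row 3 of P and reverse-bump: 7 enters row 2 and ejects 5; 5 enters row 1 and ejects 3. So w(8) = 3. P is now [[1, 2, 5], [4, 7], [6], [8]].
Step i=7: Q has 7 at row 2, column 2; remove 7 from row 2 of P and reverse-bump: 7 enters row 1 and ejects 5. So w(7) = 5. P is now [[1, 2, 7], [4], [6], [8]].
Step i=6: Q has 6 at row 1, column 3; remove that cell from P, ejecting 7. So w(6) = 7. P is now [[1, 2], [4], [6], [8]].
Step i=5: Q has 5 at row 1, column 2; remove that cell from P, ejecting 2. So w(5) = 2. P is now [[1], [4], [6], [8]].
Step i=4: Q has 4 at row 4, column 1; remove 8 from row 4 of P and reverse-bump: 8 enters row 3 and ejects 6; 6 enters row 2 and ejects 4; 4 enters row 1 and ejects 1. So w(4) = 1. P is now [[4], [6], [8]].
Step i=3: Q has 3 at row 3, column 1; remove 8 from row 3 of P and reverse-bump: 8 enters row 2 and ejects 6; 6 enters row 1 and ejects 4. So w(3) = 4. P is now [[6], [8]].
Step i=2: Q has 2 at row 2, column 1; remove 8 from row 2 of P and reverse-bump: 8 enters row 1 and ejects 6. So w(2) = 6. P is now [[8]].
Step i=1: Q has 1 at row 1, column 1; remove that cell from P, ejecting 8. So w(1) = 8. P is now [].

So w = 8 6 4 1 2 7 5 3.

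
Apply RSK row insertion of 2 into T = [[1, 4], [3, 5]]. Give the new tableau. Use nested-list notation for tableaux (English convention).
In row 1, 2 replaces 4 (the leftmost entry greater than 2); 4 is bumped to row 2. In row 2, 4 replaces 5 (the leftmost entry greater than 4); 5 is bumped to row 3. 5 starts a new row 3. The new tableau is [[1, 2], [3, 4], [5]].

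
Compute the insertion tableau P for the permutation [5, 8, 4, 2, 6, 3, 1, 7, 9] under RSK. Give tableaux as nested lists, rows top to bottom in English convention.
P = [[1, 3, 7, 9], [2, 6], [4, 8], [5]]

Insert 5: appended to row 1. P = [[5]].
Insert 8: appended to row 1. P = [[5, 8]].
Insert 4: 4 bumps 5 from row 1; 5 starts row 2. P = [[4, 8], [5]].
Insert 2: 2 bumps 4 from row 1; 4 bumps 5 from row 2; 5 starts row 3. P = [[2, 8], [4], [5]].
Insert 6: 6 bumps 8 from row 1; 8 appends to row 2. P = [[2, 6], [4, 8], [5]].
Insert 3: 3 bumps 6 from row 1; 6 bumps 8 from row 2; 8 appends to row 3. P = [[2, 3], [4, 6], [5, 8]].
Insert 1: 1 bumps 2 from row 1; 2 bumps 4 from row 2; 4 bumps 5 from row 3; 5 starts row 4. P = [[1, 3], [2, 6], [4, 8], [5]].
Insert 7: appended to row 1. P = [[1, 3, 7], [2, 6], [4, 8], [5]].
Insert 9: appended to row 1. P = [[1, 3, 7, 9], [2, 6], [4, 8], [5]].

So P = [[1, 3, 7, 9], [2, 6], [4, 8], [5]].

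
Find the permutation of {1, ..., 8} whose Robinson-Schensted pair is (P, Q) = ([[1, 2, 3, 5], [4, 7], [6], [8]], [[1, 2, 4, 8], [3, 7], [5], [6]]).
Reverse the RSK construction: for i from n down to 1, find the cell of Q containing i, remove the entry at that cell from P, and reverse-bump it up through P; the value ejected from row 1 is w(i).

Step i=8: Q has 8 at row 1, column 4; remove that cell from P, ejecting 5. So w(8) = 5. P is now [[1, 2, 3], [4, 7], [6], [8]].
Step i=7: Q has 7 at row 2, column 2; remove 7 from row 2 of P and reverse-bump: 7 enters row 1 and ejects 3. So w(7) = 3. P is now [[1, 2, 7], [4], [6], [8]].
Step i=6: Q has 6 at row 4, column 1; remove 8 from row 4 of P and reverse-bump: 8 enters row 3 and ejects 6; 6 enters row 2 and ejects 4; 4 enters row 1 and ejects 2. So w(6) = 2. P is now [[1, 4, 7], [6], [8]].
Step i=5: Q has 5 at row 3, column 1; remove 8 from row 3 of P and reverse-bump: 8 enters row 2 and ejects 6; 6 enters row 1 and ejects 4. So w(5) = 4. P is now [[1, 6, 7], [8]].
Step i=4: Q has 4 at row 1, column 3; remove that cell from P, ejecting 7. So w(4) = 7. P is now [[1, 6], [8]].
Step i=3: Q has 3 at row 2, column 1; remove 8 from row 2 of P and reverse-bump: 8 enters row 1 and ejects 6. So w(3) = 6. P is now [[1, 8]].
Step i=2: Q has 2 at row 1, column 2; remove that cell from P, ejecting 8. So w(2) = 8. P is now [[1]].
Step i=1: Q has 1 at row 1, column 1; remove that cell from P, ejecting 1. So w(1) = 1. P is now [].

So w = 1 8 6 7 4 2 3 5.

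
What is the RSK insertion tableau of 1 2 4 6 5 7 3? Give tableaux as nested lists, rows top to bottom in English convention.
P = [[1, 2, 3, 5, 7], [4], [6]]

Insert 1: appended to row 1. P = [[1]].
Insert 2: appended to row 1. P = [[1, 2]].
Insert 4: appended to row 1. P = [[1, 2, 4]].
Insert 6: appended to row 1. P = [[1, 2, 4, 6]].
Insert 5: 5 bumps 6 from row 1; 6 starts row 2. P = [[1, 2, 4, 5], [6]].
Insert 7: appended to row 1. P = [[1, 2, 4, 5, 7], [6]].
Insert 3: 3 bumps 4 from row 1; 4 bumps 6 from row 2; 6 starts row 3. P = [[1, 2, 3, 5, 7], [4], [6]].

So P = [[1, 2, 3, 5, 7], [4], [6]].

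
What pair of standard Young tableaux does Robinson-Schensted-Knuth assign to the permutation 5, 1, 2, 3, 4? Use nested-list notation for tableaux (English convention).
Insert each entry of the permutation into P by Schensted row insertion, recording in Q the position of each new cell.

After inserting 5: P = [[5]].
After inserting 1: P = [[1], [5]].
After inserting 2: P = [[1, 2], [5]].
After inserting 3: P = [[1, 2, 3], [5]].
After inserting 4: P = [[1, 2, 3, 4], [5]].

So P = [[1, 2, 3, 4], [5]], Q = [[1, 3, 4, 5], [2]].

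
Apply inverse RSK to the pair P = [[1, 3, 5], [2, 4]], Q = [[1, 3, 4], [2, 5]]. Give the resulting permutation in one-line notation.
2 1 4 5 3

Reverse the RSK construction: for i from n down to 1, find the cell of Q containing i, remove the entry at that cell from P, and reverse-bump it up through P; the value ejected from row 1 is w(i).

Step i=5: Q has 5 at row 2, column 2; remove 4 from row 2 of P and reverse-bump: 4 enters row 1 and ejects 3. So w(5) = 3. P is now [[1, 4, 5], [2]].
Step i=4: Q has 4 at row 1, column 3; remove that cell from P, ejecting 5. So w(4) = 5. P is now [[1, 4], [2]].
Step i=3: Q has 3 at row 1, column 2; remove that cell from P, ejecting 4. So w(3) = 4. P is now [[1], [2]].
Step i=2: Q has 2 at row 2, column 1; remove 2 from row 2 of P and reverse-bump: 2 enters row 1 and ejects 1. So w(2) = 1. P is now [[2]].
Step i=1: Q has 1 at row 1, column 1; remove that cell from P, ejecting 2. So w(1) = 2. P is now [].

So w = 2 1 4 5 3.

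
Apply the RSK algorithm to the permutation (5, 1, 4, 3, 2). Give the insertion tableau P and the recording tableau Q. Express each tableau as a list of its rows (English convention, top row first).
Insert each entry of the permutation into P by Schensted row insertion, recording in Q the position of each new cell.

Insert 5: appended to row 1. P = [[5]], Q = [[1]].
Insert 1: 1 bumps 5 from row 1; 5 starts row 2. P = [[1], [5]], Q = [[1], [2]].
Insert 4: appended to row 1. P = [[1, 4], [5]], Q = [[1, 3], [2]].
Insert 3: 3 bumps 4 from row 1; 4 bumps 5 from row 2; 5 starts row 3. P = [[1, 3], [4], [5]], Q = [[1, 3], [2], [4]].
Insert 2: 2 bumps 3 from row 1; 3 bumps 4 from row 2; 4 bumps 5 from row 3; 5 starts row 4. P = [[1, 2], [3], [4], [5]], Q = [[1, 3], [2], [4], [5]].

So P = [[1, 2], [3], [4], [5]], Q = [[1, 3], [2], [4], [5]].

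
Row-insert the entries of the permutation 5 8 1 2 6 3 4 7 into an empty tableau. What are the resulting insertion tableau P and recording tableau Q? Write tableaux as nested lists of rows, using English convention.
P = [[1, 2, 3, 4, 7], [5, 6], [8]], Q = [[1, 2, 5, 7, 8], [3, 4], [6]]

Insert each entry of the permutation into P by Schensted row insertion, recording in Q the position of each new cell.

Insert 5: appended to row 1. P = [[5]].
Insert 8: appended to row 1. P = [[5, 8]].
Insert 1: 1 bumps 5 from row 1; 5 starts row 2. P = [[1, 8], [5]].
Insert 2: 2 bumps 8 from row 1; 8 appends to row 2. P = [[1, 2], [5, 8]].
Insert 6: appended to row 1. P = [[1, 2, 6], [5, 8]].
Insert 3: 3 bumps 6 from row 1; 6 bumps 8 from row 2; 8 starts row 3. P = [[1, 2, 3], [5, 6], [8]].
Insert 4: appended to row 1. P = [[1, 2, 3, 4], [5, 6], [8]].
Insert 7: appended to row 1. P = [[1, 2, 3, 4, 7], [5, 6], [8]].

So P = [[1, 2, 3, 4, 7], [5, 6], [8]], Q = [[1, 2, 5, 7, 8], [3, 4], [6]].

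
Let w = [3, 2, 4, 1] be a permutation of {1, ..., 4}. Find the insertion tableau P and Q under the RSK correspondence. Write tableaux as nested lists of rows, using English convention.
Insert each entry of the permutation into P by Schensted row insertion, recording in Q the position of each new cell.

Insert 3: appended to row 1. P = [[3]].
Insert 2: 2 bumps 3 from row 1; 3 starts row 2. P = [[2], [3]].
Insert 4: appended to row 1. P = [[2, 4], [3]].
Insert 1: 1 bumps 2 from row 1; 2 bumps 3 from row 2; 3 starts row 3. P = [[1, 4], [2], [3]].

So P = [[1, 4], [2], [3]], Q = [[1, 3], [2], [4]].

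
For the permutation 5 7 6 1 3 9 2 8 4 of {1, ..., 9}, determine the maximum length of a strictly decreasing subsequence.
4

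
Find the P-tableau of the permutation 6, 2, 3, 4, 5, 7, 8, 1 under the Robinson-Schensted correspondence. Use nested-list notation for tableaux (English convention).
Insert 6: appended to row 1. P = [[6]].
Insert 2: 2 bumps 6 from row 1; 6 starts row 2. P = [[2], [6]].
Insert 3: appended to row 1. P = [[2, 3], [6]].
Insert 4: appended to row 1. P = [[2, 3, 4], [6]].
Insert 5: appended to row 1. P = [[2, 3, 4, 5], [6]].
Insert 7: appended to row 1. P = [[2, 3, 4, 5, 7], [6]].
Insert 8: appended to row 1. P = [[2, 3, 4, 5, 7, 8], [6]].
Insert 1: 1 bumps 2 from row 1; 2 bumps 6 from row 2; 6 starts row 3. P = [[1, 3, 4, 5, 7, 8], [2], [6]].

So P = [[1, 3, 4, 5, 7, 8], [2], [6]].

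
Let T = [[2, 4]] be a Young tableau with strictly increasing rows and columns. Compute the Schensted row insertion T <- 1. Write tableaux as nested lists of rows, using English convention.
[[1, 4], [2]]

In row 1, 1 replaces 2 (the leftmost entry greater than 1); 2 is bumped to row 2. 2 starts a new row 2. The new tableau is [[1, 4], [2]].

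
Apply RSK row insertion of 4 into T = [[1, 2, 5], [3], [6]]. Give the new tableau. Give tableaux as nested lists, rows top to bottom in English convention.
[[1, 2, 4], [3, 5], [6]]

In row 1, 4 replaces 5 (the leftmost entry greater than 4); 5 is bumped to row 2. 5 is appended to row 2. The new tableau is [[1, 2, 4], [3, 5], [6]].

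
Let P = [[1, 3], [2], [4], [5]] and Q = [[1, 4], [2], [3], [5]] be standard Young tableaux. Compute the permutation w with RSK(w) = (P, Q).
5 4 2 3 1

Reverse the RSK construction: for i from n down to 1, find the cell of Q containing i, remove the entry at that cell from P, and reverse-bump it up through P; the value ejected from row 1 is w(i).

Step i=5: Q has 5 at row 4, column 1; remove 5 from row 4 of P and reverse-bump: 5 enters row 3 and ejects 4; 4 enters row 2 and ejects 2; 2 enters row 1 and ejects 1. So w(5) = 1. P is now [[2, 3], [4], [5]].
Step i=4: Q has 4 at row 1, column 2; remove that cell from P, ejecting 3. So w(4) = 3. P is now [[2], [4], [5]].
Step i=3: Q has 3 at row 3, column 1; remove 5 from row 3 of P and reverse-bump: 5 enters row 2 and ejects 4; 4 enters row 1 and ejects 2. So w(3) = 2. P is now [[4], [5]].
Step i=2: Q has 2 at row 2, column 1; remove 5 from row 2 of P and reverse-bump: 5 enters row 1 and ejects 4. So w(2) = 4. P is now [[5]].
Step i=1: Q has 1 at row 1, column 1; remove that cell from P, ejecting 5. So w(1) = 5. P is now [].

So w = 5 4 2 3 1.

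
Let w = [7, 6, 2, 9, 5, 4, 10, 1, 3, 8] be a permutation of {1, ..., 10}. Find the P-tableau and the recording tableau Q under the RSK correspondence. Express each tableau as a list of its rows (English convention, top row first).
Insert each entry of the permutation into P by Schensted row insertion, recording in Q the position of each new cell.

Insert 7: appended to row 1. P = [[7]].
Insert 6: 6 bumps 7 from row 1; 7 starts row 2. P = [[6], [7]].
Insert 2: 2 bumps 6 from row 1; 6 bumps 7 from row 2; 7 starts row 3. P = [[2], [6], [7]].
Insert 9: appended to row 1. P = [[2, 9], [6], [7]].
Insert 5: 5 bumps 9 from row 1; 9 appends to row 2. P = [[2, 5], [6, 9], [7]].
Insert 4: 4 bumps 5 from row 1; 5 bumps 6 from row 2; 6 bumps 7 from row 3; 7 starts row 4. P = [[2, 4], [5, 9], [6], [7]].
Insert 10: appended to row 1. P = [[2, 4, 10], [5, 9], [6], [7]].
Insert 1: 1 bumps 2 from row 1; 2 bumps 5 from row 2; 5 bumps 6 from row 3; 6 bumps 7 from row 4; 7 starts row 5. P = [[1, 4, 10], [2, 9], [5], [6], [7]].
Insert 3: 3 bumps 4 from row 1; 4 bumps 9 from row 2; 9 appends to row 3. P = [[1, 3, 10], [2, 4], [5, 9], [6], [7]].
Insert 8: 8 bumps 10 from row 1; 10 appends to row 2. P = [[1, 3, 8], [2, 4, 10], [5, 9], [6], [7]].

So P = [[1, 3, 8], [2, 4, 10], [5, 9], [6], [7]], Q = [[1, 4, 7], [2, 5, 10], [3, 9], [6], [8]].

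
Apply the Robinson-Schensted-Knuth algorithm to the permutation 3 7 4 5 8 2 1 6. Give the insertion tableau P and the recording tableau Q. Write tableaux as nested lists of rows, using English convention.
P = [[1, 4, 5, 6], [2, 8], [3], [7]], Q = [[1, 2, 4, 5], [3, 8], [6], [7]]

Insert each entry of the permutation into P by Schensted row insertion, recording in Q the position of each new cell.

Insert 3: appended to row 1. P = [[3]], Q = [[1]].
Insert 7: appended to row 1. P = [[3, 7]], Q = [[1, 2]].
Insert 4: 4 bumps 7 from row 1; 7 starts row 2. P = [[3, 4], [7]], Q = [[1, 2], [3]].
Insert 5: appended to row 1. P = [[3, 4, 5], [7]], Q = [[1, 2, 4], [3]].
Insert 8: appended to row 1. P = [[3, 4, 5, 8], [7]], Q = [[1, 2, 4, 5], [3]].
Insert 2: 2 bumps 3 from row 1; 3 bumps 7 from row 2; 7 starts row 3. P = [[2, 4, 5, 8], [3], [7]], Q = [[1, 2, 4, 5], [3], [6]].
Insert 1: 1 bumps 2 from row 1; 2 bumps 3 from row 2; 3 bumps 7 from row 3; 7 starts row 4. P = [[1, 4, 5, 8], [2], [3], [7]], Q = [[1, 2, 4, 5], [3], [6], [7]].
Insert 6: 6 bumps 8 from row 1; 8 appends to row 2. P = [[1, 4, 5, 6], [2, 8], [3], [7]], Q = [[1, 2, 4, 5], [3, 8], [6], [7]].

So P = [[1, 4, 5, 6], [2, 8], [3], [7]], Q = [[1, 2, 4, 5], [3, 8], [6], [7]].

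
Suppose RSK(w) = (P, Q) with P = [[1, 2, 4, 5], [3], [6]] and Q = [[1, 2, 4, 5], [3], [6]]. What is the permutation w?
1 6 3 4 5 2

Reverse the RSK construction: for i from n down to 1, find the cell of Q containing i, remove the entry at that cell from P, and reverse-bump it up through P; the value ejected from row 1 is w(i).

Step i=6: Q has 6 at row 3, column 1; remove 6 from row 3 of P and reverse-bump: 6 enters row 2 and ejects 3; 3 enters row 1 and ejects 2. So w(6) = 2. P is now [[1, 3, 4, 5], [6]].
Step i=5: Q has 5 at row 1, column 4; remove that cell from P, ejecting 5. So w(5) = 5. P is now [[1, 3, 4], [6]].
Step i=4: Q has 4 at row 1, column 3; remove that cell from P, ejecting 4. So w(4) = 4. P is now [[1, 3], [6]].
Step i=3: Q has 3 at row 2, column 1; remove 6 from row 2 of P and reverse-bump: 6 enters row 1 and ejects 3. So w(3) = 3. P is now [[1, 6]].
Step i=2: Q has 2 at row 1, column 2; remove that cell from P, ejecting 6. So w(2) = 6. P is now [[1]].
Step i=1: Q has 1 at row 1, column 1; remove that cell from P, ejecting 1. So w(1) = 1. P is now [].

So w = 1 6 3 4 5 2.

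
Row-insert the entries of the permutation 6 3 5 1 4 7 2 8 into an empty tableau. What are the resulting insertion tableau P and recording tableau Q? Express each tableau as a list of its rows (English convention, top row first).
Insert each entry of the permutation into P by Schensted row insertion, recording in Q the position of each new cell.

Insert 6: appended to row 1. P = [[6]].
Insert 3: 3 bumps 6 from row 1; 6 starts row 2. P = [[3], [6]].
Insert 5: appended to row 1. P = [[3, 5], [6]].
Insert 1: 1 bumps 3 from row 1; 3 bumps 6 from row 2; 6 starts row 3. P = [[1, 5], [3], [6]].
Insert 4: 4 bumps 5 from row 1; 5 appends to row 2. P = [[1, 4], [3, 5], [6]].
Insert 7: appended to row 1. P = [[1, 4, 7], [3, 5], [6]].
Insert 2: 2 bumps 4 from row 1; 4 bumps 5 from row 2; 5 bumps 6 from row 3; 6 starts row 4. P = [[1, 2, 7], [3, 4], [5], [6]].
Insert 8: appended to row 1. P = [[1, 2, 7, 8], [3, 4], [5], [6]].

So P = [[1, 2, 7, 8], [3, 4], [5], [6]], Q = [[1, 3, 6, 8], [2, 5], [4], [7]].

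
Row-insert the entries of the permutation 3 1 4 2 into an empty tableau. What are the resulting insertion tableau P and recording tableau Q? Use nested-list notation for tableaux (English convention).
P = [[1, 2], [3, 4]], Q = [[1, 3], [2, 4]]

Insert each entry of the permutation into P by Schensted row insertion, recording in Q the position of each new cell.

After inserting 3: P = [[3]].
After inserting 1: P = [[1], [3]].
After inserting 4: P = [[1, 4], [3]].
After inserting 2: P = [[1, 2], [3, 4]].

So P = [[1, 2], [3, 4]], Q = [[1, 3], [2, 4]].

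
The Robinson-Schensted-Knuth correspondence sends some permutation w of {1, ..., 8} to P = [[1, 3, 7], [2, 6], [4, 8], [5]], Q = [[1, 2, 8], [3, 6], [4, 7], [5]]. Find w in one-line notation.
5 8 4 2 1 6 3 7

Reverse the RSK construction: for i from n down to 1, find the cell of Q containing i, remove the entry at that cell from P, and reverse-bump it up through P; the value ejected from row 1 is w(i).

Step i=8: Q has 8 at row 1, column 3; remove that cell from P, ejecting 7. So w(8) = 7. P is now [[1, 3], [2, 6], [4, 8], [5]].
Step i=7: Q has 7 at row 3, column 2; remove 8 from row 3 of P and reverse-bump: 8 enters row 2 and ejects 6; 6 enters row 1 and ejects 3. So w(7) = 3. P is now [[1, 6], [2, 8], [4], [5]].
Step i=6: Q has 6 at row 2, column 2; remove 8 from row 2 of P and reverse-bump: 8 enters row 1 and ejects 6. So w(6) = 6. P is now [[1, 8], [2], [4], [5]].
Step i=5: Q has 5 at row 4, column 1; remove 5 from row 4 of P and reverse-bump: 5 enters row 3 and ejects 4; 4 enters row 2 and ejects 2; 2 enters row 1 and ejects 1. So w(5) = 1. P is now [[2, 8], [4], [5]].
Step i=4: Q has 4 at row 3, column 1; remove 5 from row 3 of P and reverse-bump: 5 enters row 2 and ejects 4; 4 enters row 1 and ejects 2. So w(4) = 2. P is now [[4, 8], [5]].
Step i=3: Q has 3 at row 2, column 1; remove 5 from row 2 of P and reverse-bump: 5 enters row 1 and ejects 4. So w(3) = 4. P is now [[5, 8]].
Step i=2: Q has 2 at row 1, column 2; remove that cell from P, ejecting 8. So w(2) = 8. P is now [[5]].
Step i=1: Q has 1 at row 1, column 1; remove that cell from P, ejecting 5. So w(1) = 5. P is now [].

So w = 5 8 4 2 1 6 3 7.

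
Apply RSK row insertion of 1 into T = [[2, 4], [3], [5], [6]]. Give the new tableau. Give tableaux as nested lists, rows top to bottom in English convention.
[[1, 4], [2], [3], [5], [6]]

In row 1, 1 replaces 2 (the leftmost entry greater than 1); 2 is bumped to row 2. In row 2, 2 replaces 3 (the leftmost entry greater than 2); 3 is bumped to row 3. In row 3, 3 replaces 5 (the leftmost entry greater than 3); 5 is bumped to row 4. In row 4, 5 replaces 6 (the leftmost entry greater than 5); 6 is bumped to row 5. 6 starts a new row 5. The new tableau is [[1, 4], [2], [3], [5], [6]].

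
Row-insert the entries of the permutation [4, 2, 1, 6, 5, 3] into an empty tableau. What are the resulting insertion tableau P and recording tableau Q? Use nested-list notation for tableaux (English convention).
P = [[1, 3], [2, 5], [4, 6]], Q = [[1, 4], [2, 5], [3, 6]]

Insert each entry of the permutation into P by Schensted row insertion, recording in Q the position of each new cell.

Insert 4: appended to row 1. P = [[4]].
Insert 2: 2 bumps 4 from row 1; 4 starts row 2. P = [[2], [4]].
Insert 1: 1 bumps 2 from row 1; 2 bumps 4 from row 2; 4 starts row 3. P = [[1], [2], [4]].
Insert 6: appended to row 1. P = [[1, 6], [2], [4]].
Insert 5: 5 bumps 6 from row 1; 6 appends to row 2. P = [[1, 5], [2, 6], [4]].
Insert 3: 3 bumps 5 from row 1; 5 bumps 6 from row 2; 6 appends to row 3. P = [[1, 3], [2, 5], [4, 6]].

So P = [[1, 3], [2, 5], [4, 6]], Q = [[1, 4], [2, 5], [3, 6]].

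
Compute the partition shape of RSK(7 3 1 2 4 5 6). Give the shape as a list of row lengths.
Row-insert each entry into an empty tableau.

After inserting 7: P = [[7]].
After inserting 3: P = [[3], [7]].
After inserting 1: P = [[1], [3], [7]].
After inserting 2: P = [[1, 2], [3], [7]].
After inserting 4: P = [[1, 2, 4], [3], [7]].
After inserting 5: P = [[1, 2, 4, 5], [3], [7]].
After inserting 6: P = [[1, 2, 4, 5, 6], [3], [7]].

The final insertion tableau P = [[1, 2, 4, 5, 6], [3], [7]] has shape [5, 1, 1].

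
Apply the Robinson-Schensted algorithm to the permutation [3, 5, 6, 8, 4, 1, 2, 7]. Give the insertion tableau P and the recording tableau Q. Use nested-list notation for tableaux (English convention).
P = [[1, 2, 6, 7], [3, 4, 8], [5]], Q = [[1, 2, 3, 4], [5, 7, 8], [6]]

Insert each entry of the permutation into P by Schensted row insertion, recording in Q the position of each new cell.

After inserting 3: P = [[3]].
After inserting 5: P = [[3, 5]].
After inserting 6: P = [[3, 5, 6]].
After inserting 8: P = [[3, 5, 6, 8]].
After inserting 4: P = [[3, 4, 6, 8], [5]].
After inserting 1: P = [[1, 4, 6, 8], [3], [5]].
After inserting 2: P = [[1, 2, 6, 8], [3, 4], [5]].
After inserting 7: P = [[1, 2, 6, 7], [3, 4, 8], [5]].

So P = [[1, 2, 6, 7], [3, 4, 8], [5]], Q = [[1, 2, 3, 4], [5, 7, 8], [6]].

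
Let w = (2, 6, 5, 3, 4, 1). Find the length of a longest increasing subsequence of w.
3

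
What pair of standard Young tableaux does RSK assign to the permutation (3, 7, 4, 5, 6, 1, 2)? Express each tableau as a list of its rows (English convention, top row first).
Insert each entry of the permutation into P by Schensted row insertion, recording in Q the position of each new cell.

After inserting 3: P = [[3]].
After inserting 7: P = [[3, 7]].
After inserting 4: P = [[3, 4], [7]].
After inserting 5: P = [[3, 4, 5], [7]].
After inserting 6: P = [[3, 4, 5, 6], [7]].
After inserting 1: P = [[1, 4, 5, 6], [3], [7]].
After inserting 2: P = [[1, 2, 5, 6], [3, 4], [7]].

So P = [[1, 2, 5, 6], [3, 4], [7]], Q = [[1, 2, 4, 5], [3, 7], [6]].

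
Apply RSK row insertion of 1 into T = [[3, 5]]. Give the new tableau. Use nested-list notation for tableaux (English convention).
In row 1, 1 replaces 3 (the leftmost entry greater than 1); 3 is bumped to row 2. 3 starts a new row 2. The new tableau is [[1, 5], [3]].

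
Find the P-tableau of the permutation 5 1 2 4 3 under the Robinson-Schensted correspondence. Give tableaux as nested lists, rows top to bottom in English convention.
P = [[1, 2, 3], [4], [5]]

Insert 5: appended to row 1. P = [[5]].
Insert 1: 1 bumps 5 from row 1; 5 starts row 2. P = [[1], [5]].
Insert 2: appended to row 1. P = [[1, 2], [5]].
Insert 4: appended to row 1. P = [[1, 2, 4], [5]].
Insert 3: 3 bumps 4 from row 1; 4 bumps 5 from row 2; 5 starts row 3. P = [[1, 2, 3], [4], [5]].

So P = [[1, 2, 3], [4], [5]].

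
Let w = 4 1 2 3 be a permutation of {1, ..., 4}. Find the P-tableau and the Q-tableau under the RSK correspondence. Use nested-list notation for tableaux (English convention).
P = [[1, 2, 3], [4]], Q = [[1, 3, 4], [2]]

Insert each entry of the permutation into P by Schensted row insertion, recording in Q the position of each new cell.

Insert 4: appended to row 1. P = [[4]], Q = [[1]].
Insert 1: 1 bumps 4 from row 1; 4 starts row 2. P = [[1], [4]], Q = [[1], [2]].
Insert 2: appended to row 1. P = [[1, 2], [4]], Q = [[1, 3], [2]].
Insert 3: appended to row 1. P = [[1, 2, 3], [4]], Q = [[1, 3, 4], [2]].

So P = [[1, 2, 3], [4]], Q = [[1, 3, 4], [2]].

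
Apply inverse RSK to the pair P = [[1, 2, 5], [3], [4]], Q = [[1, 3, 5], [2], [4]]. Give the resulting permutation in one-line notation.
Reverse the RSK construction: for i from n down to 1, find the cell of Q containing i, remove the entry at that cell from P, and reverse-bump it up through P; the value ejected from row 1 is w(i).

Step i=5: Q has 5 at row 1, column 3; remove that cell from P, ejecting 5. So w(5) = 5. P is now [[1, 2], [3], [4]].
Step i=4: Q has 4 at row 3, column 1; remove 4 from row 3 of P and reverse-bump: 4 enters row 2 and ejects 3; 3 enters row 1 and ejects 2. So w(4) = 2. P is now [[1, 3], [4]].
Step i=3: Q has 3 at row 1, column 2; remove that cell from P, ejecting 3. So w(3) = 3. P is now [[1], [4]].
Step i=2: Q has 2 at row 2, column 1; remove 4 from row 2 of P and reverse-bump: 4 enters row 1 and ejects 1. So w(2) = 1. P is now [[4]].
Step i=1: Q has 1 at row 1, column 1; remove that cell from P, ejecting 4. So w(1) = 4. P is now [].

So w = 4 1 3 2 5.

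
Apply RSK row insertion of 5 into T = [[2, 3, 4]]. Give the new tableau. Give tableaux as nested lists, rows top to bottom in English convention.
[[2, 3, 4, 5]]

5 is larger than every entry of row 1, so it is appended to row 1. The new tableau is [[2, 3, 4, 5]].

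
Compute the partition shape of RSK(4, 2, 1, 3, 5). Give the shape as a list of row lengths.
Row-insert each entry into an empty tableau.

After inserting 4: P = [[4]].
After inserting 2: P = [[2], [4]].
After inserting 1: P = [[1], [2], [4]].
After inserting 3: P = [[1, 3], [2], [4]].
After inserting 5: P = [[1, 3, 5], [2], [4]].

The final insertion tableau P = [[1, 3, 5], [2], [4]] has shape [3, 1, 1].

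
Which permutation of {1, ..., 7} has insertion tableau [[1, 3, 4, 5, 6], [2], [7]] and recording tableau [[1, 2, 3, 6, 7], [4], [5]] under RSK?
Reverse the RSK construction: for i from n down to 1, find the cell of Q containing i, remove the entry at that cell from P, and reverse-bump it up through P; the value ejected from row 1 is w(i).

Step i=7: Q has 7 at row 1, column 5; remove that cell from P, ejecting 6. So w(7) = 6. P is now [[1, 3, 4, 5], [2], [7]].
Step i=6: Q has 6 at row 1, column 4; remove that cell from P, ejecting 5. So w(6) = 5. P is now [[1, 3, 4], [2], [7]].
Step i=5: Q has 5 at row 3, column 1; remove 7 from row 3 of P and reverse-bump: 7 enters row 2 and ejects 2; 2 enters row 1 and ejects 1. So w(5) = 1. P is now [[2, 3, 4], [7]].
Step i=4: Q has 4 at row 2, column 1; remove 7 from row 2 of P and reverse-bump: 7 enters row 1 and ejects 4. So w(4) = 4. P is now [[2, 3, 7]].
Step i=3: Q has 3 at row 1, column 3; remove that cell from P, ejecting 7. So w(3) = 7. P is now [[2, 3]].
Step i=2: Q has 2 at row 1, column 2; remove that cell from P, ejecting 3. So w(2) = 3. P is now [[2]].
Step i=1: Q has 1 at row 1, column 1; remove that cell from P, ejecting 2. So w(1) = 2. P is now [].

So w = 2 3 7 4 1 5 6.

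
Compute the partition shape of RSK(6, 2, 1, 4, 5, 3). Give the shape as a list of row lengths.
[3, 2, 1]

RSK row insertion gives P = [[1, 3, 5], [2, 4], [6]], which has shape [3, 2, 1].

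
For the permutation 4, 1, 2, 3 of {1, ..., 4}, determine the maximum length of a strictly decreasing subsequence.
2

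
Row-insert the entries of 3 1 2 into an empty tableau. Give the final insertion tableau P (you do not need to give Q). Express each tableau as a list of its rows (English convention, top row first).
P = [[1, 2], [3]]

Insert 3: appended to row 1. P = [[3]].
Insert 1: 1 bumps 3 from row 1; 3 starts row 2. P = [[1], [3]].
Insert 2: appended to row 1. P = [[1, 2], [3]].

So P = [[1, 2], [3]].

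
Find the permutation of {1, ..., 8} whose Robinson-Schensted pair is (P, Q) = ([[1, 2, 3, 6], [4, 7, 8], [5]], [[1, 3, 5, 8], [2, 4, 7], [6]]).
5 1 7 4 8 2 3 6

Reverse RSK: for i = n, n-1, ..., 1, locate i in Q, remove the corresponding corner cell from P, and reverse-bump its entry up through P; the value ejected from row 1 is w(i).

So w = 5 1 7 4 8 2 3 6.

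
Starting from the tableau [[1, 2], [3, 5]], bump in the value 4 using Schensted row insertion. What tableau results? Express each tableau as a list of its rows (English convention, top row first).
[[1, 2, 4], [3, 5]]

4 is larger than every entry of row 1, so it is appended to row 1. The new tableau is [[1, 2, 4], [3, 5]].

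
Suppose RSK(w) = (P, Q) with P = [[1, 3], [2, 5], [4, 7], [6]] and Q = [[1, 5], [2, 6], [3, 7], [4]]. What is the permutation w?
Reverse the RSK construction: for i from n down to 1, find the cell of Q containing i, remove the entry at that cell from P, and reverse-bump it up through P; the value ejected from row 1 is w(i).

Step i=7: Q has 7 at row 3, column 2; remove 7 from row 3 of P and reverse-bump: 7 enters row 2 and ejects 5; 5 enters row 1 and ejects 3. So w(7) = 3. P is now [[1, 5], [2, 7], [4], [6]].
Step i=6: Q has 6 at row 2, column 2; remove 7 from row 2 of P and reverse-bump: 7 enters row 1 and ejects 5. So w(6) = 5. P is now [[1, 7], [2], [4], [6]].
Step i=5: Q has 5 at row 1, column 2; remove that cell from P, ejecting 7. So w(5) = 7. P is now [[1], [2], [4], [6]].
Step i=4: Q has 4 at row 4, column 1; remove 6 from row 4 of P and reverse-bump: 6 enters row 3 and ejects 4; 4 enters row 2 and ejects 2; 2 enters row 1 and ejects 1. So w(4) = 1. P is now [[2], [4], [6]].
Step i=3: Q has 3 at row 3, column 1; remove 6 from row 3 of P and reverse-bump: 6 enters row 2 and ejects 4; 4 enters row 1 and ejects 2. So w(3) = 2. P is now [[4], [6]].
Step i=2: Q has 2 at row 2, column 1; remove 6 from row 2 of P and reverse-bump: 6 enters row 1 and ejects 4. So w(2) = 4. P is now [[6]].
Step i=1: Q has 1 at row 1, column 1; remove that cell from P, ejecting 6. So w(1) = 6. P is now [].

So w = 6 4 2 1 7 5 3.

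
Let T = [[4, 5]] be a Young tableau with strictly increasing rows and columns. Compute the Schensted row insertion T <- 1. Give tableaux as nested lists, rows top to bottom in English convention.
In row 1, 1 replaces 4 (the leftmost entry greater than 1); 4 is bumped to row 2. 4 starts a new row 2. The new tableau is [[1, 5], [4]].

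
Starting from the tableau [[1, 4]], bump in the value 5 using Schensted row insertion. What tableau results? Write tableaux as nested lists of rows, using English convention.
[[1, 4, 5]]

5 is larger than every entry of row 1, so it is appended to row 1. The new tableau is [[1, 4, 5]].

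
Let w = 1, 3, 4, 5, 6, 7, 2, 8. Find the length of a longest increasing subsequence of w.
7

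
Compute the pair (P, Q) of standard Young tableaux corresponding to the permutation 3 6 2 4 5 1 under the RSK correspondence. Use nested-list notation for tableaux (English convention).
P = [[1, 4, 5], [2, 6], [3]], Q = [[1, 2, 5], [3, 4], [6]]

Insert each entry of the permutation into P by Schensted row insertion, recording in Q the position of each new cell.

Insert 3: appended to row 1. P = [[3]].
Insert 6: appended to row 1. P = [[3, 6]].
Insert 2: 2 bumps 3 from row 1; 3 starts row 2. P = [[2, 6], [3]].
Insert 4: 4 bumps 6 from row 1; 6 appends to row 2. P = [[2, 4], [3, 6]].
Insert 5: appended to row 1. P = [[2, 4, 5], [3, 6]].
Insert 1: 1 bumps 2 from row 1; 2 bumps 3 from row 2; 3 starts row 3. P = [[1, 4, 5], [2, 6], [3]].

So P = [[1, 4, 5], [2, 6], [3]], Q = [[1, 2, 5], [3, 4], [6]].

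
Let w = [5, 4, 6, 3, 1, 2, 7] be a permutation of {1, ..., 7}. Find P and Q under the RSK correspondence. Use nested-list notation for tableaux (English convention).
P = [[1, 2, 7], [3, 6], [4], [5]], Q = [[1, 3, 7], [2, 6], [4], [5]]

Insert each entry of the permutation into P by Schensted row insertion, recording in Q the position of each new cell.

Insert 5: appended to row 1. P = [[5]].
Insert 4: 4 bumps 5 from row 1; 5 starts row 2. P = [[4], [5]].
Insert 6: appended to row 1. P = [[4, 6], [5]].
Insert 3: 3 bumps 4 from row 1; 4 bumps 5 from row 2; 5 starts row 3. P = [[3, 6], [4], [5]].
Insert 1: 1 bumps 3 from row 1; 3 bumps 4 from row 2; 4 bumps 5 from row 3; 5 starts row 4. P = [[1, 6], [3], [4], [5]].
Insert 2: 2 bumps 6 from row 1; 6 appends to row 2. P = [[1, 2], [3, 6], [4], [5]].
Insert 7: appended to row 1. P = [[1, 2, 7], [3, 6], [4], [5]].

So P = [[1, 2, 7], [3, 6], [4], [5]], Q = [[1, 3, 7], [2, 6], [4], [5]].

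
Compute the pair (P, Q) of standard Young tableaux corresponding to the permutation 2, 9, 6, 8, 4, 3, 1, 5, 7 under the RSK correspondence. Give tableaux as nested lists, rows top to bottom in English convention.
P = [[1, 3, 5, 7], [2, 8], [4], [6], [9]], Q = [[1, 2, 4, 9], [3, 8], [5], [6], [7]]

Insert each entry of the permutation into P by Schensted row insertion, recording in Q the position of each new cell.

Insert 2: appended to row 1. P = [[2]].
Insert 9: appended to row 1. P = [[2, 9]].
Insert 6: 6 bumps 9 from row 1; 9 starts row 2. P = [[2, 6], [9]].
Insert 8: appended to row 1. P = [[2, 6, 8], [9]].
Insert 4: 4 bumps 6 from row 1; 6 bumps 9 from row 2; 9 starts row 3. P = [[2, 4, 8], [6], [9]].
Insert 3: 3 bumps 4 from row 1; 4 bumps 6 from row 2; 6 bumps 9 from row 3; 9 starts row 4. P = [[2, 3, 8], [4], [6], [9]].
Insert 1: 1 bumps 2 from row 1; 2 bumps 4 from row 2; 4 bumps 6 from row 3; 6 bumps 9 from row 4; 9 starts row 5. P = [[1, 3, 8], [2], [4], [6], [9]].
Insert 5: 5 bumps 8 from row 1; 8 appends to row 2. P = [[1, 3, 5], [2, 8], [4], [6], [9]].
Insert 7: appended to row 1. P = [[1, 3, 5, 7], [2, 8], [4], [6], [9]].

So P = [[1, 3, 5, 7], [2, 8], [4], [6], [9]], Q = [[1, 2, 4, 9], [3, 8], [5], [6], [7]].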